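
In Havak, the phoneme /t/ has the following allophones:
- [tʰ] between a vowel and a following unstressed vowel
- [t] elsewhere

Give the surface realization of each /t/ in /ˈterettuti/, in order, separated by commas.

[t], [t], [t], [tʰ]

Occurrence 1 (position 1): no conditioning environment matches → elsewhere allophone [t].
Occurrence 2 (position 5): no conditioning environment matches → elsewhere allophone [t].
Occurrence 3 (position 6): no conditioning environment matches → elsewhere allophone [t].
Occurrence 4 (position 8): between a vowel and a following unstressed vowel → [tʰ].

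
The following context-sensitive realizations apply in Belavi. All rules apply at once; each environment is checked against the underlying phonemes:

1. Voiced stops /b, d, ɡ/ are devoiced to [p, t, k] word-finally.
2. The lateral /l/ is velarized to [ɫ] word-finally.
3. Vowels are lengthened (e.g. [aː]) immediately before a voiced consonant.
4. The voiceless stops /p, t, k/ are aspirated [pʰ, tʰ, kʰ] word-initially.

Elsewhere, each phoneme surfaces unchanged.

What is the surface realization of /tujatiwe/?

[tʰuːjatiːwe]

/t/ — word-initial, word-initially — surfaces as [tʰ] (rule 4).
/u/ meets the environment for rule 3 (before a voiced consonant) → [uː].
/j/ stays [j].
/a/ — between /j/ and /t/; rule 3 does not apply here → [a].
/t/ (between /a/ and /i/): rule 4 targets it, but not word-initially → unchanged [t].
/i/ meets the environment for rule 3 (before a voiced consonant) → [iː].
/w/ stays [w].
/e/ (word-final): rule 3 targets it, but not before a voiced consonant → unchanged [e].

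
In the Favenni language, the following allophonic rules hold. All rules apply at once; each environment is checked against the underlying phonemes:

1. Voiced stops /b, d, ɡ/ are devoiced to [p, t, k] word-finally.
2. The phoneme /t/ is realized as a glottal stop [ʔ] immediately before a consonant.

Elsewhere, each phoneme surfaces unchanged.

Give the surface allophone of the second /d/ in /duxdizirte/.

/d/ — between /x/ and /i/; rule 1 does not apply here → [d].

[d]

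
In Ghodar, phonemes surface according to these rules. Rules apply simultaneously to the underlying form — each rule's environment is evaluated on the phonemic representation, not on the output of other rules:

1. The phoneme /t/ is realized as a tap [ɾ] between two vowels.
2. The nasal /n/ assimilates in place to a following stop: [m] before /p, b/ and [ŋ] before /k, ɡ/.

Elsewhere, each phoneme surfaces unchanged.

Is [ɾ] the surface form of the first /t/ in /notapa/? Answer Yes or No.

/t/ meets the environment for rule 1 (between two vowels) → [ɾ].
The actual realization is [ɾ], which matches [ɾ].

Yes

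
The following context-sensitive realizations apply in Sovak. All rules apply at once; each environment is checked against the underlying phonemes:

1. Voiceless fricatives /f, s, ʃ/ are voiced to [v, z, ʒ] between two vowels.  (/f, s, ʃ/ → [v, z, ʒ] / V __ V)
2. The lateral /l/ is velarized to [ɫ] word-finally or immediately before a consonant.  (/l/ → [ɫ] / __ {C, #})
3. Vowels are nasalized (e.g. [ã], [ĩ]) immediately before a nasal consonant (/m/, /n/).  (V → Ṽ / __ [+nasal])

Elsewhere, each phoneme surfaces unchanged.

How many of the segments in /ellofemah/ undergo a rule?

3

Segments that undergo a rule: /l/ → [ɫ] (rule 2); /f/ → [v] (rule 1); /e/ → [ẽ] (rule 3).
All other segments surface unchanged.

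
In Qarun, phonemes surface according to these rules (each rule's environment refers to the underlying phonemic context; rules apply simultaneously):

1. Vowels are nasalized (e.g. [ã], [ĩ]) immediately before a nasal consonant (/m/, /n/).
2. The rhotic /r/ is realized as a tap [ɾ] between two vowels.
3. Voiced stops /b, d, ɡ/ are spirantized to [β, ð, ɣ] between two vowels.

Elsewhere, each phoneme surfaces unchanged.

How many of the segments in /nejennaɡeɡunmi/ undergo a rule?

4

Segments that undergo a rule: /e/ → [ẽ] (rule 1); /ɡ/ → [ɣ] (rule 3); /ɡ/ → [ɣ] (rule 3); /u/ → [ũ] (rule 1).
All other segments surface unchanged.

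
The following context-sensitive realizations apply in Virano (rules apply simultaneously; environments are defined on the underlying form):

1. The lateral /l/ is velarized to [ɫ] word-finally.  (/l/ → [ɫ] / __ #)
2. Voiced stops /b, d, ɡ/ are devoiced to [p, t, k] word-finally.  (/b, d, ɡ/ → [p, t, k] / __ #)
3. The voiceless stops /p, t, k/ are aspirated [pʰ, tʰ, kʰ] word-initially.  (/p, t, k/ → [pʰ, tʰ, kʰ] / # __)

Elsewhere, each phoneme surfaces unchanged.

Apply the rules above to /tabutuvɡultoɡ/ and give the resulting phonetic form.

[tʰabutuvɡultok]

/t/ (word-initial) occurs word-initially → [tʰ] by rule 3.
/a/ stays [a].
/b/ — between /a/ and /u/; rule 2 does not apply here → [b].
/u/ (between /b/ and /t/) is unaffected → [u].
/t/ (between /u/ and /u/) is in the target of rule 3 but the environment (word-initially) is not met → [t].
/u/ (between /t/ and /v/): no rule targets it → [u].
/v/ stays [v].
/ɡ/ (between /v/ and /u/) is in the target of rule 2 but the environment (word-finally) is not met → [ɡ].
/u/ stays [u].
/l/ (between /u/ and /t/) fails the environment for rule 1, so it stays [l].
/t/ (between /l/ and /o/) fails the environment for rule 3, so it stays [t].
/o/ (between /t/ and /ɡ/): no rule targets it → [o].
/ɡ/ (word-final) occurs word-finally → [k] by rule 2.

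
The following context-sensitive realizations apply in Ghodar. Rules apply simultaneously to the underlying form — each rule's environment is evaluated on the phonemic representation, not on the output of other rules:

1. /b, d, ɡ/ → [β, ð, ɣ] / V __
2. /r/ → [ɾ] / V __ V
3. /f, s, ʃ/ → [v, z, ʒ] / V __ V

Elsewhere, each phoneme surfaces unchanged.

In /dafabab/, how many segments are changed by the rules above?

Segments that undergo a rule: /f/ → [v] (rule 3); /b/ → [β] (rule 1); /b/ → [β] (rule 1).
All other segments surface unchanged.

3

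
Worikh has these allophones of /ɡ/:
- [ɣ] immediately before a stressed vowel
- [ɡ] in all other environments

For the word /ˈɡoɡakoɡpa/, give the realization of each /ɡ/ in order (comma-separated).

[ɣ], [ɡ], [ɡ]

Occurrence 1 (position 1): immediately before a stressed vowel → [ɣ].
Occurrence 2 (position 3): no conditioning environment matches → elsewhere allophone [ɡ].
Occurrence 3 (position 7): no conditioning environment matches → elsewhere allophone [ɡ].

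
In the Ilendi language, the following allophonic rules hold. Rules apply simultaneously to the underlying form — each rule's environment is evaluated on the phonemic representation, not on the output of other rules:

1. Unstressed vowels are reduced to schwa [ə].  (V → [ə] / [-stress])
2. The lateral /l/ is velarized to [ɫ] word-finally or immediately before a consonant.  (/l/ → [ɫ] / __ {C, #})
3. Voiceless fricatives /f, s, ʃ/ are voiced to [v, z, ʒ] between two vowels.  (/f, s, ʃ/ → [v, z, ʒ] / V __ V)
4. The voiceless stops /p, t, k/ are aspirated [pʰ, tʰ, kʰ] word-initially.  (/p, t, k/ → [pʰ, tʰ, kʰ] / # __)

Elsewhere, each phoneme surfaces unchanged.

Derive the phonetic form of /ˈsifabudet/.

/s/ (word-initial): rule 3 targets it, but not between two vowels → unchanged [s].
/i/ (between /s/ and /f/): rule 1 targets it, but not in an unstressed syllable → unchanged [i].
/f/ — between /i/ and /a/, between two vowels — surfaces as [v] (rule 3).
Rule 1 applies to /a/ (between /f/ and /b/: in an unstressed syllable) → [ə].
/b/ (between /a/ and /u/): no rule targets it → [b].
/u/ — between /b/ and /d/, in an unstressed syllable — surfaces as [ə] (rule 1).
/d/ — not in any rule's target class → [d].
/e/ meets the environment for rule 1 (in an unstressed syllable) → [ə].
/t/ (word-final) fails the environment for rule 4, so it stays [t].

[ˈsivəbədət]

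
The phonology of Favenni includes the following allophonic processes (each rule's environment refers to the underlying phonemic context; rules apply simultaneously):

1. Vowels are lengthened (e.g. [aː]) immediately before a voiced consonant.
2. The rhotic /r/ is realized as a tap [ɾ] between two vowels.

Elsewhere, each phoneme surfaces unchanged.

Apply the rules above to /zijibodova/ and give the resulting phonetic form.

/z/ stays [z].
/i/ (between /z/ and /j/) occurs before a voiced consonant → [iː] by rule 1.
/j/ (between /i/ and /i/): no rule targets it → [j].
Rule 1 applies to /i/ (between /j/ and /b/: before a voiced consonant) → [iː].
/b/ — not in any rule's target class → [b].
/o/ — between /b/ and /d/, before a voiced consonant — surfaces as [oː] (rule 1).
/d/ stays [d].
/o/ — between /d/ and /v/, before a voiced consonant — surfaces as [oː] (rule 1).
/v/ (between /o/ and /a/): no rule targets it → [v].
/a/ (word-final) is in the target of rule 1 but the environment (before a voiced consonant) is not met → [a].

[ziːjiːboːdoːva]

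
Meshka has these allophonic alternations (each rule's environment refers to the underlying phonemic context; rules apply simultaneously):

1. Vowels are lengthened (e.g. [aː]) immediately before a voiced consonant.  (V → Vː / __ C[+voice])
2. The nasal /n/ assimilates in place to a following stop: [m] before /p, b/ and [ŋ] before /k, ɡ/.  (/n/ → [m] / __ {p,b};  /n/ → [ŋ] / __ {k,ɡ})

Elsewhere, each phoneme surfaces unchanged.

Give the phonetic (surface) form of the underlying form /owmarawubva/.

[oːwmaːraːwuːbva]

/o/ (word-initial): before a voiced consonant, so rule 1 applies → [oː].
/w/ (between /o/ and /m/) is unaffected → [w].
/m/ (between /w/ and /a/): no rule targets it → [m].
/a/ (between /m/ and /r/): before a voiced consonant, so rule 1 applies → [aː].
/r/ (between /a/ and /a/) is unaffected → [r].
/a/ (between /r/ and /w/): before a voiced consonant, so rule 1 applies → [aː].
/w/ (between /a/ and /u/): no rule targets it → [w].
/u/ — between /w/ and /b/, before a voiced consonant — surfaces as [uː] (rule 1).
/b/ stays [b].
/v/ stays [v].
/a/ (word-final) is in the target of rule 1 but the environment (before a voiced consonant) is not met → [a].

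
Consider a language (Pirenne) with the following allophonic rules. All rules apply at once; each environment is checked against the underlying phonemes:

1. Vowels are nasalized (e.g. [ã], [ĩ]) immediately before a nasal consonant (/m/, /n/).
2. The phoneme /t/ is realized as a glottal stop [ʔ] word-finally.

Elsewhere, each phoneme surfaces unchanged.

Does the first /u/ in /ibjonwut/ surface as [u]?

Yes

/u/ (between /w/ and /t/) fails the environment for rule 1, so it stays [u].
The actual realization is [u], which matches [u].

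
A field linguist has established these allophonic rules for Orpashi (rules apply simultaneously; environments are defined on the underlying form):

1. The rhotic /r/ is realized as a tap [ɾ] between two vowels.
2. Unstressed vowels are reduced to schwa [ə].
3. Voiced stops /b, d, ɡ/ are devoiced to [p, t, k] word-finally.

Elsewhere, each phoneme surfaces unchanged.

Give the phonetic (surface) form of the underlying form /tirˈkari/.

[tərˈkaɾə]

/t/ stays [t].
Rule 2 applies to /i/ (between /t/ and /r/: in an unstressed syllable) → [ə].
/r/ (between /i/ and /k/): rule 1 targets it, but not between two vowels → unchanged [r].
/k/ — not in any rule's target class → [k].
/a/ (between /k/ and /r/): rule 2 targets it, but not in an unstressed syllable → unchanged [a].
/r/ (between /a/ and /i/): between two vowels, so rule 1 applies → [ɾ].
Rule 2 applies to /i/ (word-final: in an unstressed syllable) → [ə].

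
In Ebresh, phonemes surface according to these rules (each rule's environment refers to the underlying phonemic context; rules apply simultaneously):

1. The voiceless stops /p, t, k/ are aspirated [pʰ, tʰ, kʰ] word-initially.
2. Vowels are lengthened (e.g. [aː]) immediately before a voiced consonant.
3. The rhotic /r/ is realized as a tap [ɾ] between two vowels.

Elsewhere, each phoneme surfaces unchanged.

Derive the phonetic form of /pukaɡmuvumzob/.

[pʰukaːɡmuːvuːmzoːb]

Rule 1 applies to /p/ (word-initial: word-initially) → [pʰ].
/u/ (between /p/ and /k/) fails the environment for rule 2, so it stays [u].
/k/ (between /u/ and /a/) is in the target of rule 1 but the environment (word-initially) is not met → [k].
Rule 2 applies to /a/ (between /k/ and /ɡ/: before a voiced consonant) → [aː].
/ɡ/ (between /a/ and /m/): no rule targets it → [ɡ].
/m/ (between /ɡ/ and /u/): no rule targets it → [m].
/u/ (between /m/ and /v/): before a voiced consonant, so rule 2 applies → [uː].
/v/ — not in any rule's target class → [v].
/u/ meets the environment for rule 2 (before a voiced consonant) → [uː].
/m/ (between /u/ and /z/) is unaffected → [m].
/z/ stays [z].
/o/ (between /z/ and /b/) occurs before a voiced consonant → [oː] by rule 2.
/b/ (word-final): no rule targets it → [b].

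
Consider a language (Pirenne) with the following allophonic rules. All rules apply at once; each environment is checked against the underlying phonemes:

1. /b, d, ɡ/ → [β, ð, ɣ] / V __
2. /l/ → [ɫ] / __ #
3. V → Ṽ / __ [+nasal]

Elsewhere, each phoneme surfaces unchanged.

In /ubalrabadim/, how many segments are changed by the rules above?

4

Segments that undergo a rule: /b/ → [β] (rule 1); /b/ → [β] (rule 1); /d/ → [ð] (rule 1); /i/ → [ĩ] (rule 3).
All other segments surface unchanged.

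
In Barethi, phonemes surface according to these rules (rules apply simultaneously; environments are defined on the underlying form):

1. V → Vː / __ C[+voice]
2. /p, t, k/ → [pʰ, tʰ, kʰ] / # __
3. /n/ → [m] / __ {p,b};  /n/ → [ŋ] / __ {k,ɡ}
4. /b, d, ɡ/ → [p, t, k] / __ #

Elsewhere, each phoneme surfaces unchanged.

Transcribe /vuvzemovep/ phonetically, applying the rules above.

[vuːvzeːmoːvep]

/v/ (word-initial) is unaffected → [v].
Rule 1 applies to /u/ (between /v/ and /v/: before a voiced consonant) → [uː].
/v/ stays [v].
/z/ stays [z].
Rule 1 applies to /e/ (between /z/ and /m/: before a voiced consonant) → [eː].
/m/ stays [m].
/o/ (between /m/ and /v/): before a voiced consonant, so rule 1 applies → [oː].
/v/ — not in any rule's target class → [v].
/e/ (between /v/ and /p/) fails the environment for rule 1, so it stays [e].
/p/ — word-final; rule 2 does not apply here → [p].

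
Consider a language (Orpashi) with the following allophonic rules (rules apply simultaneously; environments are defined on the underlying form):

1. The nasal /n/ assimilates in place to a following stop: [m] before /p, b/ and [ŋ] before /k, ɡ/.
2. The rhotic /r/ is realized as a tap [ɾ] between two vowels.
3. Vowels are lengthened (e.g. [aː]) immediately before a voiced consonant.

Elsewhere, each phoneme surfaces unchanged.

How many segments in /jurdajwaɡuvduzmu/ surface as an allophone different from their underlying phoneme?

Segments that undergo a rule: /u/ → [uː] (rule 3); /a/ → [aː] (rule 3); /a/ → [aː] (rule 3); /u/ → [uː] (rule 3); /u/ → [uː] (rule 3).
All other segments surface unchanged.

5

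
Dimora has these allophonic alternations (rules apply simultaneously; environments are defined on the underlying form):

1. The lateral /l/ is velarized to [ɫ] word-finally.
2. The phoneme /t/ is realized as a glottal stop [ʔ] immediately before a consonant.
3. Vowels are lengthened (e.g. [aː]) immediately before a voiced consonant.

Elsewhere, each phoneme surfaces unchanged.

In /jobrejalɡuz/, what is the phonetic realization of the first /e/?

[eː]

/e/ (between /r/ and /j/): before a voiced consonant, so rule 3 applies → [eː].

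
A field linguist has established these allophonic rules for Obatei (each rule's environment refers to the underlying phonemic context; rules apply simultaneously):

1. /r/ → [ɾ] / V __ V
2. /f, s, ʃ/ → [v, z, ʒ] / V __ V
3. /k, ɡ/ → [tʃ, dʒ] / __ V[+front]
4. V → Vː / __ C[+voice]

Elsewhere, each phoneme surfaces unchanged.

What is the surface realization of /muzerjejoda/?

/u/ (between /m/ and /z/) occurs before a voiced consonant → [uː] by rule 4.
/e/ — between /z/ and /r/, before a voiced consonant — surfaces as [eː] (rule 4).
/r/ (between /e/ and /j/) is in the target of rule 1 but the environment (between two vowels) is not met → [r].
/e/ meets the environment for rule 4 (before a voiced consonant) → [eː].
Rule 4 applies to /o/ (between /j/ and /d/: before a voiced consonant) → [oː].
/a/ (word-final) is in the target of rule 4 but the environment (before a voiced consonant) is not met → [a].

[muːzeːrjeːjoːda]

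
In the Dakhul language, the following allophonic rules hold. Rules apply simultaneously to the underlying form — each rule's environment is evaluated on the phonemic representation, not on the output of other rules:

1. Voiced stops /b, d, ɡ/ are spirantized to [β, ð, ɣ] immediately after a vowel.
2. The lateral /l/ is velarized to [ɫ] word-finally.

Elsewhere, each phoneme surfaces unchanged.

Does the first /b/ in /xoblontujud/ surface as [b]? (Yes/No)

No

/b/ (between /o/ and /l/) occurs immediately after a vowel → [β] by rule 1.
The actual realization is [β], not [b].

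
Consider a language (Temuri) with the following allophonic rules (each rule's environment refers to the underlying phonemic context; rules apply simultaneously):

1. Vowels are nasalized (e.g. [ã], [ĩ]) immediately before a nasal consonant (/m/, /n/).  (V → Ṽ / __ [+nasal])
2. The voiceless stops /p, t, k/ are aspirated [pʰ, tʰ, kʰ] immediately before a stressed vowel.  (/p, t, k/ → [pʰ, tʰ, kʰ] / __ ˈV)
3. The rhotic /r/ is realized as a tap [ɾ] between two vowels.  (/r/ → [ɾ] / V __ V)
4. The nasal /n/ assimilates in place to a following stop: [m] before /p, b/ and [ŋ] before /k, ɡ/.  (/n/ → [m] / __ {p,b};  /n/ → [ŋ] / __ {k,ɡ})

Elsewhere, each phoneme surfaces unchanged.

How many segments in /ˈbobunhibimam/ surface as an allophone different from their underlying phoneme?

Segments that undergo a rule: /u/ → [ũ] (rule 1); /i/ → [ĩ] (rule 1); /a/ → [ã] (rule 1).
All other segments surface unchanged.

3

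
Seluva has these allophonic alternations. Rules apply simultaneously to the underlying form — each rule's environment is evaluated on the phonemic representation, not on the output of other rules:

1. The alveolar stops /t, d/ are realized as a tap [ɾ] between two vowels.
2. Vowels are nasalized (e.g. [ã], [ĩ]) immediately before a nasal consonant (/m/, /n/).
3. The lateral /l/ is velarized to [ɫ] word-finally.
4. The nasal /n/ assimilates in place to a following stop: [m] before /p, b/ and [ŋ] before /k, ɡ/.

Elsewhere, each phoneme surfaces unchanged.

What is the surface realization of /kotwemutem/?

/k/ (word-initial) is unaffected → [k].
/o/ (between /k/ and /t/) is in the target of rule 2 but the environment (before a nasal consonant) is not met → [o].
/t/ (between /o/ and /w/) is in the target of rule 1 but the environment (between two vowels) is not met → [t].
/w/ (between /t/ and /e/): no rule targets it → [w].
/e/ meets the environment for rule 2 (before a nasal consonant) → [ẽ].
/m/ stays [m].
/u/ (between /m/ and /t/) is in the target of rule 2 but the environment (before a nasal consonant) is not met → [u].
/t/ — between /u/ and /e/, between two vowels — surfaces as [ɾ] (rule 1).
/e/ (between /t/ and /m/): before a nasal consonant, so rule 2 applies → [ẽ].
/m/ (word-final) is unaffected → [m].

[kotwẽmuɾẽm]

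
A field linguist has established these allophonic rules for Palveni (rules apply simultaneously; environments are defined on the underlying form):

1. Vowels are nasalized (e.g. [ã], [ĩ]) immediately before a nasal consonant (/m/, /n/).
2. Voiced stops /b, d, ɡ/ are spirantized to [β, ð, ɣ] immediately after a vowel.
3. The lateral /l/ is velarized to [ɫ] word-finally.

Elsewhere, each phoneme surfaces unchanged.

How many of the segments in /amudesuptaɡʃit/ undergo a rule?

3

Segments that undergo a rule: /a/ → [ã] (rule 1); /d/ → [ð] (rule 2); /ɡ/ → [ɣ] (rule 2).
All other segments surface unchanged.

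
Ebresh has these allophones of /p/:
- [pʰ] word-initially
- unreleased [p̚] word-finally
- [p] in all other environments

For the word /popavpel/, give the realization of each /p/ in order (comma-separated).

Occurrence 1 (position 1): word-initially → [pʰ].
Occurrence 2 (position 3): no conditioning environment matches → elsewhere allophone [p].
Occurrence 3 (position 6): no conditioning environment matches → elsewhere allophone [p].

[pʰ], [p], [p]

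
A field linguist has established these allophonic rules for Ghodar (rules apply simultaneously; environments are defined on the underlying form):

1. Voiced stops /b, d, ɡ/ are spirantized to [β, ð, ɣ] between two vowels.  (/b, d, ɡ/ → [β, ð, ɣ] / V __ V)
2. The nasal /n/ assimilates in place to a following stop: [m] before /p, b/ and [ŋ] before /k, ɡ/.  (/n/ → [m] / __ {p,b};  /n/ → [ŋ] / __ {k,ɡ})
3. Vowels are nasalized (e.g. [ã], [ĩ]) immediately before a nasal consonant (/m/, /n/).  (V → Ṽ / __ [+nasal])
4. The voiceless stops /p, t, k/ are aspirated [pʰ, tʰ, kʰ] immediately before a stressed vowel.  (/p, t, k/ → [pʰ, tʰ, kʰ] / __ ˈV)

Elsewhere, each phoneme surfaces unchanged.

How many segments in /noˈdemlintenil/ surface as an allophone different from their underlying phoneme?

Segments that undergo a rule: /d/ → [ð] (rule 1); /e/ → [ẽ] (rule 3); /i/ → [ĩ] (rule 3); /e/ → [ẽ] (rule 3).
All other segments surface unchanged.

4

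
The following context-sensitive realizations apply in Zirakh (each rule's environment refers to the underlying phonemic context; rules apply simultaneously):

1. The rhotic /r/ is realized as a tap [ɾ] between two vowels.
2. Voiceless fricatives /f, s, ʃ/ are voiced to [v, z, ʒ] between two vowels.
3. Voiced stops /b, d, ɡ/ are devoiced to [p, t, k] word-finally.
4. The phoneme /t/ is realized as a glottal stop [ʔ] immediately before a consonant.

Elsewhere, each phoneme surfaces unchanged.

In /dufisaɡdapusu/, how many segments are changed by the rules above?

Segments that undergo a rule: /f/ → [v] (rule 2); /s/ → [z] (rule 2); /s/ → [z] (rule 2).
All other segments surface unchanged.

3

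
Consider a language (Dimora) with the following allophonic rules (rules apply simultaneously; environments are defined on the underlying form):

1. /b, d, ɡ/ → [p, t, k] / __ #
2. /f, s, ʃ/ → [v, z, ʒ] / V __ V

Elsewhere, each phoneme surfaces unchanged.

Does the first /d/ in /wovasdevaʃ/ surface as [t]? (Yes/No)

No

/d/ (between /s/ and /e/) is in the target of rule 1 but the environment (word-finally) is not met → [d].
The actual realization is [d], not [t].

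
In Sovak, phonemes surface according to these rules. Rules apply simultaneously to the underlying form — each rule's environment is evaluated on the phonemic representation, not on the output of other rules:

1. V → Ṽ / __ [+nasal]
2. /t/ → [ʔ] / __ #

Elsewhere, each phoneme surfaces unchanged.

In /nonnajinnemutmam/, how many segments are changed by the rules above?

Segments that undergo a rule: /o/ → [õ] (rule 1); /i/ → [ĩ] (rule 1); /e/ → [ẽ] (rule 1); /a/ → [ã] (rule 1).
All other segments surface unchanged.

4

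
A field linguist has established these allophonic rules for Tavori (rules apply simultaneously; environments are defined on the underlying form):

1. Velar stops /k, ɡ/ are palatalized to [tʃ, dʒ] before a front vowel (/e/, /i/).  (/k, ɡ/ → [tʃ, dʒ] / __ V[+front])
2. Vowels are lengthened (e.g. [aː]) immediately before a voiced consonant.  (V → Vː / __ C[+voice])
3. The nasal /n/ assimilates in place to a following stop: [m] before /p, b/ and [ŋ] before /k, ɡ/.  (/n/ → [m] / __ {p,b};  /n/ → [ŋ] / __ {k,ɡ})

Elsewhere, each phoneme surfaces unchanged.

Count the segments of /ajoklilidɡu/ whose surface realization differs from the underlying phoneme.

Segments that undergo a rule: /a/ → [aː] (rule 2); /i/ → [iː] (rule 2); /i/ → [iː] (rule 2).
All other segments surface unchanged.

3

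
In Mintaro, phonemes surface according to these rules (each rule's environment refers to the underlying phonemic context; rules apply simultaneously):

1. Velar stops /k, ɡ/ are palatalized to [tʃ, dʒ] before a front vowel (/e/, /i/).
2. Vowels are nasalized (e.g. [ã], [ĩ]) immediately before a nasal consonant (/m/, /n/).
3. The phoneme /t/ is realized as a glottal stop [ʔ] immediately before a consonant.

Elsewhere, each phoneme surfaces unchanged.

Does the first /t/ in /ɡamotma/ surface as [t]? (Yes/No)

No

/t/ — between /o/ and /m/, immediately before a consonant — surfaces as [ʔ] (rule 3).
The actual realization is [ʔ], not [t].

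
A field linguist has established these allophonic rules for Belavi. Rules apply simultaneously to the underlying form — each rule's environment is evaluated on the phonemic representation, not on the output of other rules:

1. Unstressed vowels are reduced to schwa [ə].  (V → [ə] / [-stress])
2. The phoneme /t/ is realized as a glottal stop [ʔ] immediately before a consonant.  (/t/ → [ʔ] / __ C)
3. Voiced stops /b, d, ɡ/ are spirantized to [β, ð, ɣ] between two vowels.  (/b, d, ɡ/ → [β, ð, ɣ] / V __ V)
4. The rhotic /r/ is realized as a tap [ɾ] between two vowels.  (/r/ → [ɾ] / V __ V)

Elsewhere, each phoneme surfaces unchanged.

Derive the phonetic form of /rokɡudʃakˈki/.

[rəkɡədʃəkˈki]

/r/ (word-initial): rule 4 targets it, but not between two vowels → unchanged [r].
/o/ (between /r/ and /k/) occurs in an unstressed syllable → [ə] by rule 1.
/k/ (between /o/ and /ɡ/) is unaffected → [k].
/ɡ/ (between /k/ and /u/): rule 3 targets it, but not between two vowels → unchanged [ɡ].
/u/ (between /ɡ/ and /d/): in an unstressed syllable, so rule 1 applies → [ə].
/d/ (between /u/ and /ʃ/): rule 3 targets it, but not between two vowels → unchanged [d].
/ʃ/ (between /d/ and /a/) is unaffected → [ʃ].
Rule 1 applies to /a/ (between /ʃ/ and /k/: in an unstressed syllable) → [ə].
/k/ (between /a/ and /k/): no rule targets it → [k].
/k/ stays [k].
/i/ (word-final): rule 1 targets it, but not in an unstressed syllable → unchanged [i].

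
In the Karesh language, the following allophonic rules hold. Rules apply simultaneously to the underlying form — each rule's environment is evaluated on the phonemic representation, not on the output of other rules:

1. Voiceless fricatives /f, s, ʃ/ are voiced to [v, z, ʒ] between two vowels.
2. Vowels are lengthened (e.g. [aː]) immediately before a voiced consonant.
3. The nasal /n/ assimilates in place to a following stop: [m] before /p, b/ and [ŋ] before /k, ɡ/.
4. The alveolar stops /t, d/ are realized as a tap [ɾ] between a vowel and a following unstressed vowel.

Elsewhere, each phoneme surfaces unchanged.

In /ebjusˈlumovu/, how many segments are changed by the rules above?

Segments that undergo a rule: /e/ → [eː] (rule 2); /u/ → [uː] (rule 2); /o/ → [oː] (rule 2).
All other segments surface unchanged.

3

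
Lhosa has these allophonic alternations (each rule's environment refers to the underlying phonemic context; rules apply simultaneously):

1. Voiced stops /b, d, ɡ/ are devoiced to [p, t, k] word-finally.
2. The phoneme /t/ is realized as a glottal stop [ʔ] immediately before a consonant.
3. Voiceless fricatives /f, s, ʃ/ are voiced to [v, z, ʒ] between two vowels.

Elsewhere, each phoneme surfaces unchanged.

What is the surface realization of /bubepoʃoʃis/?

[bubepoʒoʒis]

/b/ (word-initial) fails the environment for rule 1, so it stays [b].
/u/ stays [u].
/b/ (between /u/ and /e/): rule 1 targets it, but not word-finally → unchanged [b].
/e/ (between /b/ and /p/): no rule targets it → [e].
/p/ stays [p].
/o/ (between /p/ and /ʃ/) is unaffected → [o].
/ʃ/ — between /o/ and /o/, between two vowels — surfaces as [ʒ] (rule 3).
/o/ stays [o].
/ʃ/ — between /o/ and /i/, between two vowels — surfaces as [ʒ] (rule 3).
/i/ (between /ʃ/ and /s/): no rule targets it → [i].
/s/ (word-final): rule 3 targets it, but not between two vowels → unchanged [s].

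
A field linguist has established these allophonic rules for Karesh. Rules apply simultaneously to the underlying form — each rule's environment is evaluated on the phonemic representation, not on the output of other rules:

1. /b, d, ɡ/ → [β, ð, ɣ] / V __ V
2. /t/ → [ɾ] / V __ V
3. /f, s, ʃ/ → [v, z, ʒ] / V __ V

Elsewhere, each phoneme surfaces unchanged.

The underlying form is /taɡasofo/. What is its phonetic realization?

/t/ (word-initial) fails the environment for rule 2, so it stays [t].
/a/ (between /t/ and /ɡ/): no rule targets it → [a].
/ɡ/ meets the environment for rule 1 (between two vowels) → [ɣ].
/a/ — not in any rule's target class → [a].
/s/ (between /a/ and /o/) occurs between two vowels → [z] by rule 3.
/o/ stays [o].
/f/ — between /o/ and /o/, between two vowels — surfaces as [v] (rule 3).
/o/ (word-final): no rule targets it → [o].

[taɣazovo]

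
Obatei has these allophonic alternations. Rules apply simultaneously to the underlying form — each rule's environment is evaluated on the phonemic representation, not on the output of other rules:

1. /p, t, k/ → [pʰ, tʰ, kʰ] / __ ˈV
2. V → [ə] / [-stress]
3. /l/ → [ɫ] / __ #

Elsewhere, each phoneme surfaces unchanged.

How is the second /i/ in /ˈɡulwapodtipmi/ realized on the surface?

/i/ — word-final, in an unstressed syllable — surfaces as [ə] (rule 2).

[ə]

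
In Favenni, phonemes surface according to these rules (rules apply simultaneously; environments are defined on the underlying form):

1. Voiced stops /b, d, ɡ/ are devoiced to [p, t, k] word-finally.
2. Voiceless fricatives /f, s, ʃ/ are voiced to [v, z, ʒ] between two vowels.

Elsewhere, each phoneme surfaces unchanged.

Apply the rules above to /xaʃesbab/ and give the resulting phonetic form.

/x/ (word-initial): no rule targets it → [x].
/a/ (between /x/ and /ʃ/) is unaffected → [a].
/ʃ/ (between /a/ and /e/) occurs between two vowels → [ʒ] by rule 2.
/e/ — not in any rule's target class → [e].
/s/ — between /e/ and /b/; rule 2 does not apply here → [s].
/b/ (between /s/ and /a/): rule 1 targets it, but not word-finally → unchanged [b].
/a/ — not in any rule's target class → [a].
/b/ meets the environment for rule 1 (word-finally) → [p].

[xaʒesbap]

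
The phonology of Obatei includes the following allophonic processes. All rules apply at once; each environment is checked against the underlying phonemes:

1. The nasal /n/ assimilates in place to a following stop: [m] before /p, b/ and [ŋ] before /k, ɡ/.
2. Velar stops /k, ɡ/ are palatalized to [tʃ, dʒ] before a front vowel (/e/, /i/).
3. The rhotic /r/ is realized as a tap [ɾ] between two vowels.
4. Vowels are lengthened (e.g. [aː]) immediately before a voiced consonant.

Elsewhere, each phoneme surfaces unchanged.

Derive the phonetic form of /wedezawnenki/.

[weːdeːzaːwneːŋtʃi]

/w/ (word-initial) is unaffected → [w].
/e/ (between /w/ and /d/): before a voiced consonant, so rule 4 applies → [eː].
/d/ (between /e/ and /e/): no rule targets it → [d].
Rule 4 applies to /e/ (between /d/ and /z/: before a voiced consonant) → [eː].
/z/ stays [z].
Rule 4 applies to /a/ (between /z/ and /w/: before a voiced consonant) → [aː].
/w/ — not in any rule's target class → [w].
/n/ (between /w/ and /e/) fails the environment for rule 1, so it stays [n].
/e/ — between /n/ and /n/, before a voiced consonant — surfaces as [eː] (rule 4).
/n/ (between /e/ and /k/): before a labial or velar stop, so rule 1 applies → [ŋ].
/k/ (between /n/ and /i/) occurs before a front vowel → [tʃ] by rule 2.
/i/ (word-final): rule 4 targets it, but not before a voiced consonant → unchanged [i].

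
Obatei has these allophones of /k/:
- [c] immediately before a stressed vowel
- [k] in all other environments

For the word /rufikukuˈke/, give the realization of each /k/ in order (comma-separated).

[k], [k], [c]

Occurrence 1 (position 5): no conditioning environment matches → elsewhere allophone [k].
Occurrence 2 (position 7): no conditioning environment matches → elsewhere allophone [k].
Occurrence 3 (position 9): immediately before a stressed vowel → [c].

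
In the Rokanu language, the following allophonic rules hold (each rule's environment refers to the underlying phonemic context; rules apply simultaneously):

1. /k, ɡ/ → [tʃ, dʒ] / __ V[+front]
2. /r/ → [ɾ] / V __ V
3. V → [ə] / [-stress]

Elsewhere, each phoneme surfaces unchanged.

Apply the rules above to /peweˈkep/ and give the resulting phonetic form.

[pəwəˈtʃep]

/e/ (between /p/ and /w/) occurs in an unstressed syllable → [ə] by rule 3.
/e/ meets the environment for rule 3 (in an unstressed syllable) → [ə].
Rule 1 applies to /k/ (between /e/ and /e/: before a front vowel) → [tʃ].
/e/ — between /k/ and /p/; rule 3 does not apply here → [e].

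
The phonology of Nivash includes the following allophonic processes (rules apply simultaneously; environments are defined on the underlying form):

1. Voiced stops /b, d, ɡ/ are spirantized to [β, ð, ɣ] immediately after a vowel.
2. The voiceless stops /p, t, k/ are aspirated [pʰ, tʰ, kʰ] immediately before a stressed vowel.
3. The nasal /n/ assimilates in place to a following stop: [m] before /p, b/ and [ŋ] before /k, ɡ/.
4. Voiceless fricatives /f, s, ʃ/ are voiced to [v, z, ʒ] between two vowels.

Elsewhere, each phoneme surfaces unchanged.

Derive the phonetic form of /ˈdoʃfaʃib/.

[ˈdoʃfaʒiβ]

/d/ (word-initial) fails the environment for rule 1, so it stays [d].
/ʃ/ (between /o/ and /f/): rule 4 targets it, but not between two vowels → unchanged [ʃ].
/f/ — between /ʃ/ and /a/; rule 4 does not apply here → [f].
Rule 4 applies to /ʃ/ (between /a/ and /i/: between two vowels) → [ʒ].
/b/ — word-final, immediately after a vowel — surfaces as [β] (rule 1).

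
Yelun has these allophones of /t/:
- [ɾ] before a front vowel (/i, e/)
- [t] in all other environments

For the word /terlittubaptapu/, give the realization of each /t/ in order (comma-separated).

[ɾ], [t], [t], [t]

Occurrence 1 (position 1): before a front vowel (/i, e/) → [ɾ].
Occurrence 2 (position 6): no conditioning environment matches → elsewhere allophone [t].
Occurrence 3 (position 7): no conditioning environment matches → elsewhere allophone [t].
Occurrence 4 (position 12): no conditioning environment matches → elsewhere allophone [t].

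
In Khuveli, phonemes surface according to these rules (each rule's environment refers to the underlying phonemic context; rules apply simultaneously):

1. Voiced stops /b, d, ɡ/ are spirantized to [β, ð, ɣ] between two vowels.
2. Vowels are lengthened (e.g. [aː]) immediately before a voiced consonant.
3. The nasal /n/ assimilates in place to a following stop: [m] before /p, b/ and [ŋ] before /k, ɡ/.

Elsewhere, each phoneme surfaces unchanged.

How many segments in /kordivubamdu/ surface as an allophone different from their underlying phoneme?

5

Segments that undergo a rule: /o/ → [oː] (rule 2); /i/ → [iː] (rule 2); /u/ → [uː] (rule 2); /b/ → [β] (rule 1); /a/ → [aː] (rule 2).
All other segments surface unchanged.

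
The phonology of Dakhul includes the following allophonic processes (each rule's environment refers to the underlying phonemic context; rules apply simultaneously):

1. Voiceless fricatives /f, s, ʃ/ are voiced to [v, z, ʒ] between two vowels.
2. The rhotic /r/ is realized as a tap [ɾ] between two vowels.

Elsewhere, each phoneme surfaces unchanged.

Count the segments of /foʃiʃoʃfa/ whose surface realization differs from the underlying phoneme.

2

Segments that undergo a rule: /ʃ/ → [ʒ] (rule 1); /ʃ/ → [ʒ] (rule 1).
All other segments surface unchanged.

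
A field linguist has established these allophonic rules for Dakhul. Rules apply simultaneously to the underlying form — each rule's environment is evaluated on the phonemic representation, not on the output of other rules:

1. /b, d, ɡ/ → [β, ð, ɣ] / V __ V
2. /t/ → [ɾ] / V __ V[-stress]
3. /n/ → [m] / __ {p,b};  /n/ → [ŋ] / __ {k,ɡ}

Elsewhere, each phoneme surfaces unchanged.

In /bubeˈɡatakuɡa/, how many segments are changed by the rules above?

Segments that undergo a rule: /b/ → [β] (rule 1); /ɡ/ → [ɣ] (rule 1); /t/ → [ɾ] (rule 2); /ɡ/ → [ɣ] (rule 1).
All other segments surface unchanged.

4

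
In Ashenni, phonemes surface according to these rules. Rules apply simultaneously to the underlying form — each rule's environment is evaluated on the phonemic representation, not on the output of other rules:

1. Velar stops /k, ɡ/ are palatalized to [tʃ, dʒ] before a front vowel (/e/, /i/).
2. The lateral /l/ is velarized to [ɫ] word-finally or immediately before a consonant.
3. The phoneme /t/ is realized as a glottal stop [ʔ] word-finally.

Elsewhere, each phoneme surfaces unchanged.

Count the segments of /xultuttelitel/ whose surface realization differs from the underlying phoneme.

2

Segments that undergo a rule: /l/ → [ɫ] (rule 2); /l/ → [ɫ] (rule 2).
All other segments surface unchanged.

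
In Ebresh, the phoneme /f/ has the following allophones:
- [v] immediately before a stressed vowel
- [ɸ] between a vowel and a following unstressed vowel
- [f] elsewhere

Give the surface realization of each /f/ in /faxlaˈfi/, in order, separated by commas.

[f], [v]

Occurrence 1 (position 1): no conditioning environment matches → elsewhere allophone [f].
Occurrence 2 (position 6): immediately before a stressed vowel → [v].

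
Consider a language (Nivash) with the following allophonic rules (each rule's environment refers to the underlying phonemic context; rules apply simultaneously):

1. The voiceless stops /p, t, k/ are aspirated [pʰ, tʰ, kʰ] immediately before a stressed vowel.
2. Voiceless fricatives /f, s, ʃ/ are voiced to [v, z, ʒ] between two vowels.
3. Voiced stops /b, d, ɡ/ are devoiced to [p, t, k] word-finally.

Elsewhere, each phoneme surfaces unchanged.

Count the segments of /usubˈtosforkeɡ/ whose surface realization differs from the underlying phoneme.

3

Segments that undergo a rule: /s/ → [z] (rule 2); /t/ → [tʰ] (rule 1); /ɡ/ → [k] (rule 3).
All other segments surface unchanged.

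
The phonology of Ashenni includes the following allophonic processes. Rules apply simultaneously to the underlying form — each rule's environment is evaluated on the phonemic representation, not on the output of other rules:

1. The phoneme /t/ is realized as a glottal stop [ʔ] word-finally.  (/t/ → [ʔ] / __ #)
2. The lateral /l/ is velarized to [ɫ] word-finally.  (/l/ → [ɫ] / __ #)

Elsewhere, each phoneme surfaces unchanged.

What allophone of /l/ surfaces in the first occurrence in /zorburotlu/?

/l/ — between /t/ and /u/; rule 2 does not apply here → [l].

[l]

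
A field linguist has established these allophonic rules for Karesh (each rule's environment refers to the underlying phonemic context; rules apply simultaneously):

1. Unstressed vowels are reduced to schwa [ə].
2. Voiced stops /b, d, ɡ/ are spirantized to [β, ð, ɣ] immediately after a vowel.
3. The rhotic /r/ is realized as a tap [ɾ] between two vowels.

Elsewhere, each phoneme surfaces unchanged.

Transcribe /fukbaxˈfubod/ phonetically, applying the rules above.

/f/ — not in any rule's target class → [f].
/u/ (between /f/ and /k/) occurs in an unstressed syllable → [ə] by rule 1.
/k/ (between /u/ and /b/): no rule targets it → [k].
/b/ (between /k/ and /a/): rule 2 targets it, but not immediately after a vowel → unchanged [b].
/a/ (between /b/ and /x/) occurs in an unstressed syllable → [ə] by rule 1.
/x/ (between /a/ and /f/) is unaffected → [x].
/f/ stays [f].
/u/ (between /f/ and /b/): rule 1 targets it, but not in an unstressed syllable → unchanged [u].
/b/ (between /u/ and /o/) occurs immediately after a vowel → [β] by rule 2.
/o/ — between /b/ and /d/, in an unstressed syllable — surfaces as [ə] (rule 1).
/d/ (word-final): immediately after a vowel, so rule 2 applies → [ð].

[fəkbəxˈfuβəð]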